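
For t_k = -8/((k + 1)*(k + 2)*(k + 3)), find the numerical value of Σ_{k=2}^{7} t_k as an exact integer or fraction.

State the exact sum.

Σ = -13/45

t_(k+1)/t_k = (k + 1)/(k + 4).
A = k + 1, B = k + 4, C = 1.
Set up (k + 1)·f(k+1) − (k + 3)·f(k) − (1) = 0.
d = 2 from the (1,1,0) case.
Coefficient equations give f(k) = k*(k + 3)/4.
Certificate R = B(k−1)f/C = k*(k + 3)**2/4 gives s_k = 2*k*(-k - 3)/((k + 1)*(k + 2)).
Δs = -8/(k**3 + 6*k**2 + 11*k + 6), as required.
Σ_(k=2)^(7) t_k = s_(8) − s_(2) = -88/45 − (-5/3) = -13/45.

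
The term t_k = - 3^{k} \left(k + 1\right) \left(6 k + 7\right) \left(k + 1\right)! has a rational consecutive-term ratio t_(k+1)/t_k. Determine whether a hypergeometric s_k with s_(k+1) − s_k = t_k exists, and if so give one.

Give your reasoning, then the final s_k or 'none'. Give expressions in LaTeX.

r(k) = (k + 2)**2*(18*k + 39)/((k + 1)*(6*k + 7)) after simplifying.
Take A(k)=3*k + 6, B(k)=1, C(k)=k**2 + 13*k/6 + 7/6.
Key eq: (3*k + 6)·f(k+1) = (1)·f(k) + (k**2 + 13*k/6 + 7/6).
deg f ≤ 1 (via 1,0,2).
Match coefficients ⇒ f(k) = (2*k - 1)/6.
So s_k = (B(k−1)f/C)·t_k = ((2*k - 1)/((k + 1)*(6*k + 7)))·t_k = -3**k*(2*k - 1)*factorial(k + 1).
Check: Δs_k = -3**k*(k + 1)*(6*k + 7)*factorial(k + 1). ✓

s_k = - 3^{k} \left(2 k - 1\right) \left(k + 1\right)!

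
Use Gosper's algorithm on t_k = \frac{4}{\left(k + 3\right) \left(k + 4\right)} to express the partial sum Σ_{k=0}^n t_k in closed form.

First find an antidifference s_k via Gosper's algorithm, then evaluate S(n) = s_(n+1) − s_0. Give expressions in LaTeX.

Step 1: r(k) = (k + 3)/(k + 5).
Take A(k)=k + 3, B(k)=k + 5, C(k)=1.
Need (k + 3)·f(k+1) − (k + 4)·f(k) = 1.
Bound: deg f ≤ 1.
A polynomial solution: f(k) = k/3.
Certificate R = B(k−1)f/C = k*(k + 4)/3 gives s_k = 4*k/(3*(k + 3)).
Verify: 4/(k**2 + 7*k + 12) matches t_k.
s_(n+1) = 4*(n + 1)/(3*(n + 4)) and s_(0) = 0, so S(n) = 4*(n + 1)/(3*(n + 4)).

S(n) = \frac{4 \left(n + 1\right)}{3 \left(n + 4\right)}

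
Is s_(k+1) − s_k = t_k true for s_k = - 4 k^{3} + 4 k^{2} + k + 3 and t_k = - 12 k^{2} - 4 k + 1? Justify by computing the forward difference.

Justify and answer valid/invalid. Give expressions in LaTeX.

s_(k+1) = -4*k**3 - 8*k**2 - 3*k + 4
s_(k+1) − s_k = -12*k**2 - 4*k + 1
(s_(k+1) − s_k) − t_k = 0

Valid — Δs_k = t_k.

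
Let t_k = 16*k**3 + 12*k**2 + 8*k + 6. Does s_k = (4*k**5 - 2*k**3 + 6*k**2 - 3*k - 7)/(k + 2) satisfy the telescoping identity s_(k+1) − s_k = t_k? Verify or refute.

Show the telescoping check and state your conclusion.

s_(k+1) = (-3*k + 4*(k + 1)**5 - 2*(k + 1)**3 + 6*(k + 1)**2 - 10)/(k + 3)
s_(k+1) − s_k = (16*k**5 + 80*k**4 + 116*k**3 + 88*k**2 + 60*k + 17)/(k**2 + 5*k + 6)
(s_(k+1) − s_k) − t_k = (-12*k**4 - 48*k**3 - 30*k**2 - 18*k - 19)/(k**2 + 5*k + 6)

Invalid: residual (-12*k**4 - 48*k**3 - 30*k**2 - 18*k - 19)/(k**2 + 5*k + 6) ≠ 0.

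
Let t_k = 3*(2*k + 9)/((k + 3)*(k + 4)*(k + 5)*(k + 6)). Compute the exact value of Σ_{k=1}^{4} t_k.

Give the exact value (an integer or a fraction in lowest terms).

Compute t_(k+1)/t_k: get (k + 3)*(2*k + 11)/((k + 7)*(2*k + 9)).
Factor: A=k + 3; B=k + 7; C=k + 9/2.
f must satisfy (k + 3)·f(k+1) − (k + 6)·f(k) = k + 9/2.
deg f ≤ 3 (via 1,1,1).
Coefficient equations give f(k) = k*(k + 4)*(k + 8)/30.
Then R = B(k−1)f/C = k*(k + 4)*(k + 6)*(k + 8)/(15*(2*k + 9)), so s_k = R(k)·t_k = k*(k + 8)/(5*(k**2 + 8*k + 15)).
Check: Δs_k = 3*(2*k + 9)/(k**4 + 18*k**3 + 119*k**2 + 342*k + 360). ✓
Σ_(k=1)^(4) t_k = s_(5) − s_(1) = 13/80 − (3/40) = 7/80.

Σ = 7/80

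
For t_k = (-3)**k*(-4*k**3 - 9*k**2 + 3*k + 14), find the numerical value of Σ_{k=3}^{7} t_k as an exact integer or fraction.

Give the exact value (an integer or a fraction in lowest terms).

Σ = 3189078

Ratio r(k) = 3*(-4*k**3 - 21*k**2 - 27*k + 4)/(4*k**3 + 9*k**2 - 3*k - 14).
So A=-3 and B=1, with C=k**3 + 9*k**2/4 - 3*k/4 - 7/2.
Solve (-3)·f(k+1) − (1)·f(k) = k**3 + 9*k**2/4 - 3*k/4 - 7/2.
d = 3 from the (0,0,3) case.
Coefficient equations give f(k) = -(k - 2)*(k + 1)**2/4.
Certificate R = B(k−1)f/C = -(k - 2)*(k + 1)**2/(4*k**3 + 9*k**2 - 3*k - 14) gives s_k = (-3)**k*(k**3 - 3*k - 2).
Check: Δs_k = (-3)**k*(-k**3 + 12*k - 3*(k + 1)**3 + 17). ✓
Σ_(k=3)^(7) t_k = s_(8) − s_(3) = 3188646 − (-432) = 3189078.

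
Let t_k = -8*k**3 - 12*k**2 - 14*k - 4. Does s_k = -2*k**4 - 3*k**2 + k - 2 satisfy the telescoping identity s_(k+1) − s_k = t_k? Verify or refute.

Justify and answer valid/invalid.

valid; difference matches t_k

s_(k+1) = k - 2*(k + 1)**4 - 3*(k + 1)**2 - 1
s_(k+1) − s_k = -8*k**3 - 12*k**2 - 14*k - 4
(s_(k+1) − s_k) − t_k = 0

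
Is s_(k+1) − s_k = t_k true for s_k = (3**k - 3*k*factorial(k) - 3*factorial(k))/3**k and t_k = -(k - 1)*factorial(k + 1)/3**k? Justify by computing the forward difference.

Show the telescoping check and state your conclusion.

Valid: the claim telescopes to t_k.

s_(k+1) = (3**k - k**2*factorial(k) - 3*k*factorial(k) - 2*factorial(k))/3**k
s_(k+1) − s_k = -(k - 1)*factorial(k + 1)/3**k
(s_(k+1) − s_k) − t_k = 0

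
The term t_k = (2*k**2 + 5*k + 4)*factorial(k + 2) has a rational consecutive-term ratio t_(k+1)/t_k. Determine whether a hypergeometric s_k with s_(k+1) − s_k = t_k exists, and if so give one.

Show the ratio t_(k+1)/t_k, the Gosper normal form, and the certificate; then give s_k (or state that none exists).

s_k = (2*k - 1)*factorial(k + 2)

r(k) = (k + 3)*(5*k + 2*(k + 1)**2 + 9)/(2*k**2 + 5*k + 4) after simplifying.
Normal form (A,B,C) = (k + 3, 1, k**2 + 5*k/2 + 2).
Need (k + 3)·f(k+1) − (1)·f(k) = k**2 + 5*k/2 + 2.
From deg A=1, deg B=0, deg C=2: d=1.
Solve for f: f(k) = (2*k - 1)/2 (degree 1 ≤ 1).
Get s_k = R·t_k = (2*k - 1)*factorial(k + 2) with R(k) = B(k−1)f(k)/C(k) = (2*k - 1)/(2*k**2 + 5*k + 4).
Δs = (2*k**2 + 5*k + 4)*factorial(k + 2), as required.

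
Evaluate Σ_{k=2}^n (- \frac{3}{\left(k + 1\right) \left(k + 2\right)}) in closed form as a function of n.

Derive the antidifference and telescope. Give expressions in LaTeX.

S(n) = \frac{1 - n}{n + 2}

r(k) = (k + 1)/(k + 3) after simplifying.
A = k + 1, B = k + 3, C = 1.
Need (k + 1)·f(k+1) − (k + 2)·f(k) = 1.
Degrees (1,1,0) ⇒ d ≤ 1.
Coefficient equations give f(k) = k.
R(k) = B(k−1)·f(k)/C(k) = k*(k + 2); s_k = R·t_k = -3*k/(k + 1).
Verify: -3/(k**2 + 3*k + 2) matches t_k.
s_(n+1) = 3*(-n - 1)/(n + 2) and s_(2) = -2, so S(n) = (1 - n)/(n + 2).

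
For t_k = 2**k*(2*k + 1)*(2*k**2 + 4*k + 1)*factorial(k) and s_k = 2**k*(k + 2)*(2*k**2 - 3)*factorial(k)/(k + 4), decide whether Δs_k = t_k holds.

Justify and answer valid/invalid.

Invalid: residual -2**(k + 1)*(4*k**4 + 26*k**3 + 44*k**2 + 25*k + 7)*factorial(k)/((k + 4)*(k + 5)) ≠ 0.

s_(k+1) = 2**(k + 1)*(k + 3)*(2*k**2 + 4*k - 1)*factorial(k + 1)/(k + 5)
s_(k+1) − s_k = 2**k*(4*k**5 + 38*k**4 + 124*k**3 + 167*k**2 + 79*k + 6)*factorial(k)/((k + 4)*(k + 5))
(s_(k+1) − s_k) − t_k = -2**(k + 1)*(4*k**4 + 26*k**3 + 44*k**2 + 25*k + 7)*factorial(k)/((k + 4)*(k + 5))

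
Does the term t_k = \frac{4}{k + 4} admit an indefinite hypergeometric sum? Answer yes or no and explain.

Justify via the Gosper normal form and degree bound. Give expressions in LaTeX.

Step 1: r(k) = (k + 4)/(k + 5).
A = k + 4, B = k + 5, C = 1.
Solve (k + 4)·f(k+1) − (k + 4)·f(k) = 1.
Degrees (1,1,0) ⇒ d ≤ 0.
Generic f = c0 gives residual -1; -1 = 0 cannot hold, so t_k is not Gosper-summable.

No. Not Gosper-summable.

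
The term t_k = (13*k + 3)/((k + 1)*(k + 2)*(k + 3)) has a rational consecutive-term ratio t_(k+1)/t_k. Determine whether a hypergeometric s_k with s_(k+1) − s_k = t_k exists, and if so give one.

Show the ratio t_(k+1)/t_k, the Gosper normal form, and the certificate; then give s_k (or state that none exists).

Compute t_(k+1)/t_k: get (k + 1)*(13*k + 16)/((k + 4)*(13*k + 3)).
A = k + 1, B = k + 4, C = k + 3/13.
Key eq: (k + 1)·f(k+1) = (k + 3)·f(k) + (k + 3/13).
Degrees (1,1,1) ⇒ d ≤ 2.
Solve for f: f(k) = k*(4*k - 1)/13 (degree 2 ≤ 2).
Then R = B(k−1)f/C = k*(k + 3)*(4*k - 1)/(13*k + 3), so s_k = R(k)·t_k = k*(4*k - 1)/((k + 1)*(k + 2)).
Δs = (13*k + 3)/(k**3 + 6*k**2 + 11*k + 6), as required.

s_k = k*(4*k - 1)/((k + 1)*(k + 2))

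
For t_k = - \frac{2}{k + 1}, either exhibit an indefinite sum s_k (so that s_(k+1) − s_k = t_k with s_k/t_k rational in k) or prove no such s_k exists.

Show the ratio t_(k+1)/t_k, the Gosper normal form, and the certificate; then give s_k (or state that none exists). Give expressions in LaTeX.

none (Gosper's algorithm certifies no s_k)

Ratio r(k) = (k + 1)/(k + 2).
Take A(k)=k + 1, B(k)=k + 2, C(k)=1.
Set up (k + 1)·f(k+1) − (k + 1)·f(k) − (1) = 0.
Bound: deg f ≤ 0.
Write f(k) = c0. Then LHS − RHS = -1, requiring -1 = 0: contradictory. No certificate.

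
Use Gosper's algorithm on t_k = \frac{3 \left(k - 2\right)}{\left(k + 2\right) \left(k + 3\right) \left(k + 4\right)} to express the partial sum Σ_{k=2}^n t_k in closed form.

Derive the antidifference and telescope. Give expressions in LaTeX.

S(n) = \frac{3 \left(n^{2} - 3 n + 2\right)}{10 \left(n^{2} + 7 n + 12\right)}

r(k) = (k - 1)*(k + 2)/((k - 2)*(k + 5)) after simplifying.
Take A(k)=k + 2, B(k)=k + 5, C(k)=k - 2.
Need (k + 2)·f(k+1) − (k + 4)·f(k) = k - 2.
d = 2 from the (1,1,1) case.
Match coefficients ⇒ f(k) = -k.
So s_k = (B(k−1)f/C)·t_k = (-k*(k + 4)/(k - 2))·t_k = -3*k/((k + 2)*(k + 3)).
Verify: 3*(k - 2)/(k**3 + 9*k**2 + 26*k + 24) matches t_k.
Σ_(k=2)^n t_k = s_(n+1) − s_(2) = (3*(-n - 1)/(n**2 + 7*n + 12)) − (-3/10), i.e. 3*(n**2 - 3*n + 2)/(10*(n**2 + 7*n + 12)).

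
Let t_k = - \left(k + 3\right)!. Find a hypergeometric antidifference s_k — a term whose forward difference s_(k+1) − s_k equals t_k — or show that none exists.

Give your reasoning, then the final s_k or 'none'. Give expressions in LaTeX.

not Gosper-summable; s_k does not exist

Step 1: r(k) = k + 4.
A = k + 4, B = 1, C = 1.
Key eq: (k + 4)·f(k+1) = (1)·f(k) + (1).
d = -1 from the (1,0,0) case.
d = -1 < 0 ⇒ no nonzero polynomial f; not summable.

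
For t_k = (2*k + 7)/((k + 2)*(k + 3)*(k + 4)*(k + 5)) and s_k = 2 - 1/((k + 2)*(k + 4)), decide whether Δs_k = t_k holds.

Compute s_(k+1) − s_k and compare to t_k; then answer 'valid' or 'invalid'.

Valid — Δs_k = t_k.

s_(k+1) = 2 - 1/((k + 3)*(k + 5))
s_(k+1) − s_k = (2*k + 7)/(k**4 + 14*k**3 + 71*k**2 + 154*k + 120)
(s_(k+1) − s_k) − t_k = 0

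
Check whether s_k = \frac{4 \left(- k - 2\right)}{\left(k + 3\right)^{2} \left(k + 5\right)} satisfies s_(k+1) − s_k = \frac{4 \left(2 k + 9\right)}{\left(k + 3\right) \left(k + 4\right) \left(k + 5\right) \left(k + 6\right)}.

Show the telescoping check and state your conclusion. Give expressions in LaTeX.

Invalid: residual \frac{4 \left(- 3 k^{2} - 25 k - 51\right)}{k^{6} + 25 k^{5} + 257 k^{4} + 1391 k^{3} + 4182 k^{2} + 6624 k + 4320} ≠ 0.

s_(k+1) = 4*(-k - 3)/((k + 4)**2*(k + 6))
s_(k+1) − s_k = 4*(2*k**3 + 20*k**2 + 62*k + 57)/(k**6 + 25*k**5 + 257*k**4 + 1391*k**3 + 4182*k**2 + 6624*k + 4320)
(s_(k+1) − s_k) − t_k = 4*(-3*k**2 - 25*k - 51)/(k**6 + 25*k**5 + 257*k**4 + 1391*k**3 + 4182*k**2 + 6624*k + 4320)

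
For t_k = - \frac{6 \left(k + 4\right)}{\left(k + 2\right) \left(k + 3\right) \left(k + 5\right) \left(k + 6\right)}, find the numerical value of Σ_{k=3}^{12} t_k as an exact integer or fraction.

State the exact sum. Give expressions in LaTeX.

Step 1: r(k) = (k + 2)*(k + 5)**2/((k + 4)**2*(k + 7)).
Normal form (A,B,C) = (k + 2, k + 7, k**2 + 8*k + 16).
f must satisfy (k + 2)·f(k+1) − (k + 6)·f(k) = k**2 + 8*k + 16.
From deg A=1, deg B=1, deg C=2: d=4.
Coefficient equations give f(k) = k*(k + 3)*(k + 4)*(k + 7)/20.
Certificate R = B(k−1)f/C = k*(k + 3)*(k + 6)*(k + 7)/(20*(k + 4)) gives s_k = 3*k*(-k - 7)/(10*(k**2 + 7*k + 10)).
s_(k+1) − s_k = 6*(-k - 4)/(k**4 + 16*k**3 + 91*k**2 + 216*k + 180) = t_k.
Evaluate s at k=13 and k=3: -13/45 and -9/40; difference -23/360.

Σ = -23/360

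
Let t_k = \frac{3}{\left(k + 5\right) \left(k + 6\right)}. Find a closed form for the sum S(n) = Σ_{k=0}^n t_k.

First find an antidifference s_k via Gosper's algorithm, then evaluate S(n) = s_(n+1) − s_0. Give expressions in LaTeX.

Compute t_(k+1)/t_k: get (k + 5)/(k + 7).
Take A(k)=k + 5, B(k)=k + 7, C(k)=1.
f must satisfy (k + 5)·f(k+1) − (k + 6)·f(k) = 1.
Degrees (1,1,0) ⇒ d ≤ 1.
A polynomial solution: f(k) = k/5.
Get s_k = R·t_k = 3*k/(5*(k + 5)) with R(k) = B(k−1)f(k)/C(k) = k*(k + 6)/5.
s_(k+1) − s_k = 3/(k**2 + 11*k + 30) = t_k.
s_(n+1) = 3*(n + 1)/(5*(n + 6)) and s_(0) = 0, so S(n) = 3*(n + 1)/(5*(n + 6)).

S(n) = \frac{3 \left(n + 1\right)}{5 \left(n + 6\right)}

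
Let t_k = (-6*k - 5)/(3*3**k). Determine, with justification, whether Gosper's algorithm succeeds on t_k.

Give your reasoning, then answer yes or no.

Yes. s_k = (3*k + 4)/3**k.

t_(k+1)/t_k = (6*k + 11)/(3*(6*k + 5)).
Gosper form: A/B · C(k+1)/C(k) with A=1/3, B=1, C=k + 5/6.
Key eq: (1/3)·f(k+1) = (1)·f(k) + (k + 5/6).
Degrees (0,0,1) ⇒ d ≤ 1.
Match coefficients ⇒ f(k) = -(3*k + 4)/2.
Then R = B(k−1)f/C = -3*(3*k + 4)/(6*k + 5), so s_k = R(k)·t_k = (3*k + 4)/3**k.
Δs = (-6*k - 5)/(3*3**k), as required.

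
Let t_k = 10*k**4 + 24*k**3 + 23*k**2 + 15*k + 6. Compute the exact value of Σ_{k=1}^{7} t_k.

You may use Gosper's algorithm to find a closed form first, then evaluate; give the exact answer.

Σ = 69258

Compute t_(k+1)/t_k: get (10*k**4 + 64*k**3 + 155*k**2 + 173*k + 78)/(10*k**4 + 24*k**3 + 23*k**2 + 15*k + 6).
A = 1, B = 1, C = k**4 + 12*k**3/5 + 23*k**2/10 + 3*k/2 + 3/5.
f must satisfy (1)·f(k+1) − (1)·f(k) = k**4 + 12*k**3/5 + 23*k**2/10 + 3*k/2 + 3/5.
Degrees (0,0,4) ⇒ d ≤ 5.
Coefficient equations give f(k) = k*(k + 1)*(2*k**3 - k**2 + 2)/10.
Get s_k = R·t_k = k*(2*k**4 + k**3 - k**2 + 2*k + 2) with R(k) = B(k−1)f(k)/C(k) = k*(2*k**3 - k**2 + 2)/(10*k**3 + 14*k**2 + 9*k + 6).
Δs = 10*k**4 + 24*k**3 + 23*k**2 + 15*k + 6, as required.
Sum = s_(8) − s_(1); s_(8) = 69264, s_(1) = 6 ⇒ 69258.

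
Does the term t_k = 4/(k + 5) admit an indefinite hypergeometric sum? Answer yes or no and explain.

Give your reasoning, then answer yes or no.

r(k) = (k + 5)/(k + 6) after simplifying.
Gosper form: A/B · C(k+1)/C(k) with A=k + 5, B=k + 6, C=1.
Set up (k + 5)·f(k+1) − (k + 5)·f(k) − (1) = 0.
Degrees (1,1,0) ⇒ d ≤ 0.
Put f(k) = c0: A·f(k+1) − B(k−1)·f(k) − C = -1; need -1 = 0 — inconsistent ⇒ no f, not summable.

No; the coefficient equations for f are inconsistent.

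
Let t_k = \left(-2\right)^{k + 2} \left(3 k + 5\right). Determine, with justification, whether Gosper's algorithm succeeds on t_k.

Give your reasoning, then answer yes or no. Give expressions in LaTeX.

Yes. s_k = \left(-2\right)^{k + 2} \left(- k - 1\right).

t_(k+1)/t_k = 2*(-3*k - 8)/(3*k + 5).
Factor: A=-2; B=1; C=k + 5/3.
Solve (-2)·f(k+1) − (1)·f(k) = k + 5/3.
Degrees (0,0,1) ⇒ d ≤ 1.
Solving with deg f ≤ 1: f(k) = -(k + 1)/3.
So s_k = (B(k−1)f/C)·t_k = (-(k + 1)/(3*k + 5))·t_k = (-2)**(k + 2)*(-k - 1).
s_(k+1) − s_k = (-2)**(k + 2)*(3*k + 5) = t_k.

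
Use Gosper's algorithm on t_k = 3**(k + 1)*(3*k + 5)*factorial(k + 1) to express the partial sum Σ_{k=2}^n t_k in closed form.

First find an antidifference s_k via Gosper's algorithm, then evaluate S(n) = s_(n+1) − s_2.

S(n) = 9*3**n*factorial(n + 2) - 162

r(k) = 3*(k + 2)*(3*k + 8)/(3*k + 5) after simplifying.
A = 3*k + 6, B = 1, C = k + 5/3.
Need (3*k + 6)·f(k+1) − (1)·f(k) = k + 5/3.
Degrees (1,0,1) ⇒ d ≤ 0.
Coefficient equations give f(k) = 1/3.
R(k) = B(k−1)·f(k)/C(k) = 1/(3*k + 5); s_k = R·t_k = 3**(k + 1)*factorial(k + 1).
s_(k+1) − s_k = 3**(k + 1)*(3*k + 5)*factorial(k + 1) = t_k.
Evaluate: s_(n+1) = 3**(n + 2)*factorial(n + 2); subtract s_(2) = 162 ⇒ S(n) = 9*3**n*factorial(n + 2) - 162.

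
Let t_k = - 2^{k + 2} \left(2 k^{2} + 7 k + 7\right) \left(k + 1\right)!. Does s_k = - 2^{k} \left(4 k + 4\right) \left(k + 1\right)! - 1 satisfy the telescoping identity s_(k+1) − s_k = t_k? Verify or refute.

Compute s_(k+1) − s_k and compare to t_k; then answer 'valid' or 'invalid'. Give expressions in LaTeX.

valid; difference matches t_k

s_(k+1) = -2**(k + 1)*(4*k + 8)*factorial(k + 2) - 1
s_(k+1) − s_k = -2**(k + 2)*(2*k**2 + 7*k + 7)*factorial(k + 1)
(s_(k+1) − s_k) − t_k = 0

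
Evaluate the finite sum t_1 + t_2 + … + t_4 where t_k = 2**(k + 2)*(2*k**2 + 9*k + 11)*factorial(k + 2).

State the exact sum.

Σ = 3870624

Compute t_(k+1)/t_k: get 2*(2*k**3 + 19*k**2 + 61*k + 66)/(2*k**2 + 9*k + 11).
Gosper form: A/B · C(k+1)/C(k) with A=2*k + 6, B=1, C=k**2 + 9*k/2 + 11/2.
f must satisfy (2*k + 6)·f(k+1) − (1)·f(k) = k**2 + 9*k/2 + 11/2.
deg f ≤ 1 (via 1,0,2).
A polynomial solution: f(k) = (k + 1)/2.
R(k) = B(k−1)·f(k)/C(k) = (k + 1)/(2*k**2 + 9*k + 11); s_k = R·t_k = 2**(k + 2)*(k + 1)*factorial(k + 2).
Verify: 2**(k + 2)*(2*k**2 + 9*k + 11)*factorial(k + 2) matches t_k.
Telescoping: Σ = s_(5) − s_(1) = 3870720 − (96) = 3870624.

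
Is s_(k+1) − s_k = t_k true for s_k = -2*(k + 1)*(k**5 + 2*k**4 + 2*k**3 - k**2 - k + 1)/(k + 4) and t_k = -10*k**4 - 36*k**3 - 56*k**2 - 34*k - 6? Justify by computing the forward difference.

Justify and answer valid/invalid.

s_(k+1) = -2*(k + 2)*(-k + (k + 1)**5 + 2*(k + 1)**4 + 2*(k + 1)**3 - (k + 1)**2)/(k + 5)
s_(k+1) − s_k = 2*(-5*k**6 - 51*k**5 - 182*k**4 - 335*k**3 - 326*k**2 - 151*k - 27)/(k**2 + 9*k + 20)
(s_(k+1) − s_k) − t_k = 6*(4*k**5 + 36*k**4 + 98*k**3 + 130*k**2 + 72*k + 11)/(k**2 + 9*k + 20)

Invalid: residual 6*(4*k**5 + 36*k**4 + 98*k**3 + 130*k**2 + 72*k + 11)/(k**2 + 9*k + 20) ≠ 0.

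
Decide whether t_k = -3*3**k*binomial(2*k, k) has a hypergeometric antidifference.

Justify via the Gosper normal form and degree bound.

No; the degree bound rules out any f.

r(k) = 6*(2*k + 1)/(k + 1) after simplifying.
Factor: A=12*k + 6; B=k + 1; C=1.
Solve (12*k + 6)·f(k+1) − (k)·f(k) = 1.
d = -1 from the (1,1,0) case.
deg f ≤ -1 is impossible — no certificate.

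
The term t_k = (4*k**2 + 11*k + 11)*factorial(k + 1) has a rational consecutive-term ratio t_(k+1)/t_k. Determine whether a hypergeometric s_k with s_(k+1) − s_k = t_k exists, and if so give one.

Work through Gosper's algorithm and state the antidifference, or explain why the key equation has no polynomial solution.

Ratio r(k) = (k + 2)*(11*k + 4*(k + 1)**2 + 22)/(4*k**2 + 11*k + 11).
So A=k + 2 and B=1, with C=k**2 + 11*k/4 + 11/4.
Need (k + 2)·f(k+1) − (1)·f(k) = k**2 + 11*k/4 + 11/4.
Degrees (1,0,2) ⇒ d ≤ 1.
Coefficient equations give f(k) = (4*k + 3)/4.
Then R = B(k−1)f/C = (4*k + 3)/(4*k**2 + 11*k + 11), so s_k = R(k)·t_k = (4*k + 3)*factorial(k + 1).
Check: Δs_k = (4*k**2 + 11*k + 11)*factorial(k + 1). ✓

s_k = (4*k + 3)*factorial(k + 1)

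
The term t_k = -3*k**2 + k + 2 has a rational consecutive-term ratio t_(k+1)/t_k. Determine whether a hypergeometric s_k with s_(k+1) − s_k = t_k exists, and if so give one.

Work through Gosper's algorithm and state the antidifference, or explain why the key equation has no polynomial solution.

Compute t_(k+1)/t_k: get k*(3*k + 5)/(3*k**2 - k - 2).
Factor: A=1; B=1; C=k**2 - k/3 - 2/3.
Solve (1)·f(k+1) − (1)·f(k) = k**2 - k/3 - 2/3.
Degrees (0,0,2) ⇒ d ≤ 3.
Match coefficients ⇒ f(k) = k*(k**2 - 2*k - 1)/3.
R(k) = B(k−1)·f(k)/C(k) = k*(k**2 - 2*k - 1)/((k - 1)*(3*k + 2)); s_k = R·t_k = k*(-k**2 + 2*k + 1).
Verify: -3*k**2 + k + 2 matches t_k.

s_k = k*(-k**2 + 2*k + 1)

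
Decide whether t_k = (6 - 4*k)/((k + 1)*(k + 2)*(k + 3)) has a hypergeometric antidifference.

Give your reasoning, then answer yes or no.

Ratio r(k) = (k + 1)*(2*k - 1)/((k + 4)*(2*k - 3)).
Take A(k)=k + 1, B(k)=k + 4, C(k)=k - 3/2.
Solve (k + 1)·f(k+1) − (k + 3)·f(k) = k - 3/2.
Degrees (1,1,1) ⇒ d ≤ 2.
Match coefficients ⇒ f(k) = -k*(k + 11)/8.
So s_k = (B(k−1)f/C)·t_k = (-k*(k + 3)*(k + 11)/(4*(2*k - 3)))·t_k = k*(k + 11)/(2*(k + 1)*(k + 2)).
Verify: 2*(3 - 2*k)/(k**3 + 6*k**2 + 11*k + 6) matches t_k.

Yes. s_k = k*(k + 11)/(2*(k + 1)*(k + 2)).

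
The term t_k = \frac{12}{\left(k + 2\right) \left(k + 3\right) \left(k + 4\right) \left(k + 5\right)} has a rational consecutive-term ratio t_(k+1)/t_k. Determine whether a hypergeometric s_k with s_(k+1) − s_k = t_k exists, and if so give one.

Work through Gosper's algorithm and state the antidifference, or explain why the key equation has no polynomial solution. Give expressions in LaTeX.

Step 1: r(k) = (k + 2)/(k + 6).
Gosper form: A/B · C(k+1)/C(k) with A=k + 2, B=k + 6, C=1.
Need (k + 2)·f(k+1) − (k + 5)·f(k) = 1.
From deg A=1, deg B=1, deg C=0: d=3.
Match coefficients ⇒ f(k) = k*(k**2 + 9*k + 26)/72.
So s_k = (B(k−1)f/C)·t_k = (k*(k + 5)*(k**2 + 9*k + 26)/72)·t_k = k*(k**2 + 9*k + 26)/(6*(k + 2)*(k + 3)*(k + 4)).
Δs = 12/(k**4 + 14*k**3 + 71*k**2 + 154*k + 120), as required.

s_k = \frac{k \left(k^{2} + 9 k + 26\right)}{6 \left(k + 2\right) \left(k + 3\right) \left(k + 4\right)}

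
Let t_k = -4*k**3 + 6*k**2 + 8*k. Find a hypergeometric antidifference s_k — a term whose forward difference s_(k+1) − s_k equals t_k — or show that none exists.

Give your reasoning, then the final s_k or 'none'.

Ratio r(k) = (2*k**3 + 3*k**2 - 4*k - 5)/(k*(2*k**2 - 3*k - 4)).
So A=1 and B=1, with C=k**3 - 3*k**2/2 - 2*k.
Set up (1)·f(k+1) − (1)·f(k) − (k**3 - 3*k**2/2 - 2*k) = 0.
Degrees (0,0,3) ⇒ d ≤ 4.
Match coefficients ⇒ f(k) = k*(k - 1)*(k**2 - 3*k - 3)/4.
So s_k = (B(k−1)f/C)·t_k = ((k - 1)*(k**2 - 3*k - 3)/(2*(2*k**2 - 3*k - 4)))·t_k = k*(-k**3 + 4*k**2 - 3).
s_(k+1) − s_k = 2*k*(-2*k**2 + 3*k + 4) = t_k.

s_k = k*(-k**3 + 4*k**2 - 3)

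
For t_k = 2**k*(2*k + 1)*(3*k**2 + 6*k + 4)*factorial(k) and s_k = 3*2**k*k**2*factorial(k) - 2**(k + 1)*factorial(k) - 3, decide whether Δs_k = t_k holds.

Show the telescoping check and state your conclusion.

Valid — Δs_k = t_k.

s_(k+1) = 6*2**k*k**3*factorial(k) + 18*2**k*k**2*factorial(k) + 14*2**k*k*factorial(k) + 2*2**k*factorial(k) - 3
s_(k+1) − s_k = 2**k*(2*k + 1)*(3*k**2 + 6*k + 4)*factorial(k)
(s_(k+1) − s_k) − t_k = 0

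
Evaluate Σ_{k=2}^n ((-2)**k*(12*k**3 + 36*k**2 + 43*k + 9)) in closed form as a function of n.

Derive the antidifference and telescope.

S(n) = 8*(-2)**n*n**3 + 32*(-2)**n*n**2 + 42*(-2)**n*n + 12*(-2)**n + 188

Ratio r(k) = 2*(-12*k**3 - 72*k**2 - 151*k - 100)/(12*k**3 + 36*k**2 + 43*k + 9).
A = -2, B = 1, C = k**3 + 3*k**2 + 43*k/12 + 3/4.
Key eq: (-2)·f(k+1) = (1)·f(k) + (k**3 + 3*k**2 + 43*k/12 + 3/4).
deg f ≤ 3 (via 0,0,3).
A polynomial solution: f(k) = -(4*k**3 + 4*k**2 + k - 3)/12.
Get s_k = R·t_k = (-2)**k*(-4*k**3 - 4*k**2 - k + 3) with R(k) = B(k−1)f(k)/C(k) = -(4*k**3 + 4*k**2 + k - 3)/(12*k**3 + 36*k**2 + 43*k + 9).
Check: Δs_k = (-2)**k*(12*k**3 + 36*k**2 + 43*k + 9). ✓
s_(n+1) = 2*(-2)**n*(4*n**3 + 16*n**2 + 21*n + 6) and s_(2) = -188, so S(n) = 8*(-2)**n*n**3 + 32*(-2)**n*n**2 + 42*(-2)**n*n + 12*(-2)**n + 188.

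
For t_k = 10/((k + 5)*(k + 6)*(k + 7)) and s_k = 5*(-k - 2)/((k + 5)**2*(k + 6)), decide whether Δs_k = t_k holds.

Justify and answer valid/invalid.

s_(k+1) = 5*(-k - 3)/((k + 6)**2*(k + 7))
s_(k+1) − s_k = 5*(2*k**2 + 13*k + 9)/(k**5 + 29*k**4 + 335*k**3 + 1927*k**2 + 5520*k + 6300)
(s_(k+1) − s_k) − t_k = 15*(-3*k - 17)/(k**5 + 29*k**4 + 335*k**3 + 1927*k**2 + 5520*k + 6300)

Invalid: residual 15*(-3*k - 17)/(k**5 + 29*k**4 + 335*k**3 + 1927*k**2 + 5520*k + 6300) ≠ 0.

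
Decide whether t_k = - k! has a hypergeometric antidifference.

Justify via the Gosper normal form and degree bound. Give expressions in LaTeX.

No. Not Gosper-summable.

Ratio r(k) = k + 1.
So A=k + 1 and B=1, with C=1.
Need (k + 1)·f(k+1) − (1)·f(k) = 1.
Degrees (1,0,0) ⇒ d ≤ -1.
Negative degree bound (-1): no f exists, t_k not Gosper-summable.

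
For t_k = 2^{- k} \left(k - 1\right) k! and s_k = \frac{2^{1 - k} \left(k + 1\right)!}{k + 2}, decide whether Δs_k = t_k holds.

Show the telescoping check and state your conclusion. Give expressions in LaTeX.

s_(k+1) = factorial(k + 2)/(2**k*(k + 3))
s_(k+1) − s_k = (k**2 + 2*k - 2)*factorial(k + 1)/(2**k*(k + 2)*(k + 3))
(s_(k+1) − s_k) − t_k = -(k**2 + k - 4)*factorial(k)/(2**k*(k + 2)*(k + 3))

Invalid: residual - \frac{2^{- k} \left(k^{2} + k - 4\right) k!}{\left(k + 2\right) \left(k + 3\right)} ≠ 0.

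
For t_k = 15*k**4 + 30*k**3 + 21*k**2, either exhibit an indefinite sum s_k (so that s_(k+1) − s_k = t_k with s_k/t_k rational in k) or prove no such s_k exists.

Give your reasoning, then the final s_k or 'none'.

t_(k+1)/t_k = (k + 1)**2*(10*k + 5*(k + 1)**2 + 17)/(k**2*(5*k**2 + 10*k + 7)).
Take A(k)=1, B(k)=1, C(k)=k**4 + 2*k**3 + 7*k**2/5.
Key eq: (1)·f(k+1) = (1)·f(k) + (k**4 + 2*k**3 + 7*k**2/5).
deg f ≤ 5 (via 0,0,4).
A polynomial solution: f(k) = k*(k - 1)*(k**3 + k**2 - 1)/5.
So s_k = (B(k−1)f/C)·t_k = ((k - 1)*(k**3 + k**2 - 1)/(k*(5*k**2 + 10*k + 7)))·t_k = 3*k*(k**4 - k**2 - k + 1).
Δs = k**2*(15*k**2 + 30*k + 21), as required.

s_k = 3*k*(k**4 - k**2 - k + 1)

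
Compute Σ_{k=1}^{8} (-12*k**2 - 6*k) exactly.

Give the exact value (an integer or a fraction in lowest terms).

r(k) = (k + 2*(k + 1)**2 + 1)/(k*(2*k + 1)) after simplifying.
Take A(k)=1, B(k)=1, C(k)=k**2 + k/2.
Set up (1)·f(k+1) − (1)·f(k) − (k**2 + k/2) = 0.
d = 3 from the (0,0,2) case.
A polynomial solution: f(k) = k*(k - 1)*(4*k + 1)/12.
Get s_k = R·t_k = k*(-4*k**2 + 3*k + 1) with R(k) = B(k−1)f(k)/C(k) = (k - 1)*(4*k + 1)/(6*(2*k + 1)).
s_(k+1) − s_k = 6*k*(-2*k - 1) = t_k.
Sum = s_(9) − s_(1); s_(9) = -2664, s_(1) = 0 ⇒ -2664.

Σ = -2664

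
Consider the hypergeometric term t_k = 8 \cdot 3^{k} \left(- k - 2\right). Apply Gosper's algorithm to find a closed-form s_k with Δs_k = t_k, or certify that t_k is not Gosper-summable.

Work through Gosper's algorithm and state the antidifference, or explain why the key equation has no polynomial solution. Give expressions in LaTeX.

s_k = 3^{k} \left(- 4 k - 2\right)

t_(k+1)/t_k = 3*(k + 3)/(k + 2).
Factor: A=3; B=1; C=k + 2.
Solve (3)·f(k+1) − (1)·f(k) = k + 2.
From deg A=0, deg B=0, deg C=1: d=1.
Solve for f: f(k) = (2*k + 1)/4 (degree 1 ≤ 1).
Then R = B(k−1)f/C = (2*k + 1)/(4*(k + 2)), so s_k = R(k)·t_k = 3**k*(-4*k - 2).
s_(k+1) − s_k = 8*3**k*(-k - 2) = t_k.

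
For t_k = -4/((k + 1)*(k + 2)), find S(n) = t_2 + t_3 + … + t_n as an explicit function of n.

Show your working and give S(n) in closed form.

S(n) = 4*(1 - n)/(3*(n + 2))

t_(k+1)/t_k = (k + 1)/(k + 3).
A = k + 1, B = k + 3, C = 1.
f must satisfy (k + 1)·f(k+1) − (k + 2)·f(k) = 1.
Degrees (1,1,0) ⇒ d ≤ 1.
Match coefficients ⇒ f(k) = k.
Get s_k = R·t_k = -4*k/(k + 1) with R(k) = B(k−1)f(k)/C(k) = k*(k + 2).
Verify: -4/(k**2 + 3*k + 2) matches t_k.
Telescope: S(n) = s_(n+1) − s_(2) = 4*(-n - 1)/(n + 2) − (-8/3) = 4*(1 - n)/(3*(n + 2)).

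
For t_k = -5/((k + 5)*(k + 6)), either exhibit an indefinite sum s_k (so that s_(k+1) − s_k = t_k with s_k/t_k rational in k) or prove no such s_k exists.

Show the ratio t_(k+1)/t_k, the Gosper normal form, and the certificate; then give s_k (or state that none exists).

s_k = -k/(k + 5)

Compute t_(k+1)/t_k: get (k + 5)/(k + 7).
Gosper form: A/B · C(k+1)/C(k) with A=k + 5, B=k + 7, C=1.
Solve (k + 5)·f(k+1) − (k + 6)·f(k) = 1.
d = 1 from the (1,1,0) case.
Solve for f: f(k) = k/5 (degree 1 ≤ 1).
Then R = B(k−1)f/C = k*(k + 6)/5, so s_k = R(k)·t_k = -k/(k + 5).
Check: Δs_k = -5/(k**2 + 11*k + 30). ✓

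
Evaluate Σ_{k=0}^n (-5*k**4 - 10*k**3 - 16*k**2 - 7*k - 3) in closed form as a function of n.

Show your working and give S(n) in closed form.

S(n) = -n**5 - 5*n**4 - 12*n**3 - 14*n**2 - 9*n - 3

t_(k+1)/t_k = (5*k**4 + 30*k**3 + 76*k**2 + 89*k + 41)/(5*k**4 + 10*k**3 + 16*k**2 + 7*k + 3).
Gosper form: A/B · C(k+1)/C(k) with A=1, B=1, C=k**4 + 2*k**3 + 16*k**2/5 + 7*k/5 + 3/5.
Key eq: (1)·f(k+1) = (1)·f(k) + (k**4 + 2*k**3 + 16*k**2/5 + 7*k/5 + 3/5).
From deg A=0, deg B=0, deg C=4: d=5.
Coefficient equations give f(k) = k*(k**4 + 2*k**2 - 2*k + 2)/5.
So s_k = (B(k−1)f/C)·t_k = (k*(k**4 + 2*k**2 - 2*k + 2)/(5*k**4 + 10*k**3 + 16*k**2 + 7*k + 3))·t_k = k*(-k**4 - 2*k**2 + 2*k - 2).
Δs = -5*k**4 - 10*k**3 - 16*k**2 - 7*k - 3, as required.
Evaluate: s_(n+1) = -n**5 - 5*n**4 - 12*n**3 - 14*n**2 - 9*n - 3; subtract s_(0) = 0 ⇒ S(n) = -n**5 - 5*n**4 - 12*n**3 - 14*n**2 - 9*n - 3.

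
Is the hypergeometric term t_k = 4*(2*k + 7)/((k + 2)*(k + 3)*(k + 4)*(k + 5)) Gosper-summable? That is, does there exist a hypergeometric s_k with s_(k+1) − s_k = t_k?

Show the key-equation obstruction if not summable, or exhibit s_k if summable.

Yes. s_k = k*(k + 6)/(2*(k**2 + 6*k + 8)).

Ratio r(k) = (k + 2)*(2*k + 9)/((k + 6)*(2*k + 7)).
So A=k + 2 and B=k + 6, with C=k + 7/2.
Key eq: (k + 2)·f(k+1) = (k + 5)·f(k) + (k + 7/2).
Degrees (1,1,1) ⇒ d ≤ 3.
Coefficient equations give f(k) = k*(k + 3)*(k + 6)/16.
Then R = B(k−1)f/C = k*(k + 3)*(k + 5)*(k + 6)/(8*(2*k + 7)), so s_k = R(k)·t_k = k*(k + 6)/(2*(k**2 + 6*k + 8)).
Δs = 4*(2*k + 7)/(k**4 + 14*k**3 + 71*k**2 + 154*k + 120), as required.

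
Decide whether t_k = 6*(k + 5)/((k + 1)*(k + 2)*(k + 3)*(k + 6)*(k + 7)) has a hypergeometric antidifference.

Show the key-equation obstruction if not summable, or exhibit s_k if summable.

Yes. s_k = k*(k**2 + 9*k + 20)/(6*(k**3 + 9*k**2 + 20*k + 12)).

t_(k+1)/t_k = (k + 1)*(k + 6)**2/((k + 4)*(k + 5)*(k + 8)).
Take A(k)=k + 1, B(k)=k + 8, C(k)=k**3 + 14*k**2 + 65*k + 100.
Key eq: (k + 1)·f(k+1) = (k + 7)·f(k) + (k**3 + 14*k**2 + 65*k + 100).
Bound: deg f ≤ 6.
Solving with deg f ≤ 6: f(k) = k*(k + 3)*(k + 4)**2*(k + 5)**2/36.
Get s_k = R·t_k = k*(k**2 + 9*k + 20)/(6*(k**3 + 9*k**2 + 20*k + 12)) with R(k) = B(k−1)f(k)/C(k) = k*(k + 3)*(k + 4)*(k + 7)/36.
Verify: 6*(k + 5)/(k**5 + 19*k**4 + 131*k**3 + 401*k**2 + 540*k + 252) matches t_k.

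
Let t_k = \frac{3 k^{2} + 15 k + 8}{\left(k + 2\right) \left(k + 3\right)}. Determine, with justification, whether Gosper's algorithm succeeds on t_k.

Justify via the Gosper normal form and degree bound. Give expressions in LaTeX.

Compute t_(k+1)/t_k: get (k + 2)*(15*k + 3*(k + 1)**2 + 23)/((k + 4)*(3*k**2 + 15*k + 8)).
A = k + 2, B = k + 4, C = k**2 + 5*k + 8/3.
Need (k + 2)·f(k+1) − (k + 3)·f(k) = k**2 + 5*k + 8/3.
Bound: deg f ≤ 2.
Solve for f: f(k) = k*(3*k + 1)/3 (degree 2 ≤ 2).
Then R = B(k−1)f/C = k*(k + 3)*(3*k + 1)/(3*k**2 + 15*k + 8), so s_k = R(k)·t_k = k*(3*k + 1)/(k + 2).
s_(k+1) − s_k = (3*k**2 + 15*k + 8)/(k**2 + 5*k + 6) = t_k.

Yes. s_k = \frac{k \left(3 k + 1\right)}{k + 2}.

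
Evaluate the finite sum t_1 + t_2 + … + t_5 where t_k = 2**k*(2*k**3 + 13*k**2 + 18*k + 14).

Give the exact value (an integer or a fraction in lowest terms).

Σ = 30958

Compute t_(k+1)/t_k: get 2*(2*k**3 + 19*k**2 + 50*k + 47)/(2*k**3 + 13*k**2 + 18*k + 14).
Factor: A=2; B=1; C=k**3 + 13*k**2/2 + 9*k + 7.
f must satisfy (2)·f(k+1) − (1)·f(k) = k**3 + 13*k**2/2 + 9*k + 7.
Bound: deg f ≤ 3.
Solving with deg f ≤ 3: f(k) = (2*k**3 + k**2 + 2*k + 4)/2.
R(k) = B(k−1)·f(k)/C(k) = (2*k**3 + k**2 + 2*k + 4)/(2*k**3 + 13*k**2 + 18*k + 14); s_k = R·t_k = 2**k*(2*k**3 + k**2 + 2*k + 4).
Verify: 2**k*(2*k**3 + 13*k**2 + 18*k + 14) matches t_k.
Evaluate s at k=6 and k=1: 30976 and 18; difference 30958.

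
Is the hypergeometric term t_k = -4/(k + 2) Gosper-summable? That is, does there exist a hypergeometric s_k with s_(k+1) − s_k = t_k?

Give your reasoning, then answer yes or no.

Compute t_(k+1)/t_k: get (k + 2)/(k + 3).
Take A(k)=k + 2, B(k)=k + 3, C(k)=1.
Need (k + 2)·f(k+1) − (k + 2)·f(k) = 1.
Degrees (1,1,0) ⇒ d ≤ 0.
Generic f = c0 gives residual -1; -1 = 0 cannot hold, so t_k is not Gosper-summable.

No — the linear system for f has no solution.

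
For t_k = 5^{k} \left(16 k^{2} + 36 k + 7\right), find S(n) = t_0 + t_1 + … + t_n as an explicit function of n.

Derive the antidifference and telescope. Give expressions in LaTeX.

r(k) = 5*(16*k**2 + 68*k + 59)/(16*k**2 + 36*k + 7) after simplifying.
Factor: A=5; B=1; C=k**2 + 9*k/4 + 7/16.
Set up (5)·f(k+1) − (1)·f(k) − (k**2 + 9*k/4 + 7/16) = 0.
deg f ≤ 2 (via 0,0,2).
Solving with deg f ≤ 2: f(k) = (4*k**2 - k - 2)/16.
So s_k = (B(k−1)f/C)·t_k = ((4*k**2 - k - 2)/(16*k**2 + 36*k + 7))·t_k = 5**k*(4*k**2 - k - 2).
Verify: 5**k*(16*k**2 + 36*k + 7) matches t_k.
s_(n+1) = 5**(n + 1)*(4*n**2 + 7*n + 1) and s_(0) = -2, so S(n) = 20*5**n*n**2 + 35*5**n*n + 5*5**n + 2.

S(n) = 20 \cdot 5^{n} n^{2} + 35 \cdot 5^{n} n + 5 \cdot 5^{n} + 2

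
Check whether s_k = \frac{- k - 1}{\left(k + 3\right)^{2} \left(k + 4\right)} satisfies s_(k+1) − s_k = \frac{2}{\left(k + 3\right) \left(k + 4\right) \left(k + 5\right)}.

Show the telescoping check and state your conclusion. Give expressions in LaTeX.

Invalid: residual \frac{2 \left(- 3 k - 11\right)}{k^{5} + 19 k^{4} + 143 k^{3} + 533 k^{2} + 984 k + 720} ≠ 0.

s_(k+1) = (-k - 2)/((k + 4)**2*(k + 5))
s_(k+1) − s_k = ((k + 1)*(k + 4)*(k + 5) - (k + 2)*(k + 3)**2)/((k + 3)**2*(k + 4)**2*(k + 5))
(s_(k+1) − s_k) − t_k = 2*(-3*k - 11)/(k**5 + 19*k**4 + 143*k**3 + 533*k**2 + 984*k + 720)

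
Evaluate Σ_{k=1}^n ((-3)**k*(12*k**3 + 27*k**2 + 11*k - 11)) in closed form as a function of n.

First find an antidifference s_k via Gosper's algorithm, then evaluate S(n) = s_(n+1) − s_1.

The ratio is 3*(-12*k**3 - 63*k**2 - 101*k - 39)/(12*k**3 + 27*k**2 + 11*k - 11).
Gosper form: A/B · C(k+1)/C(k) with A=-3, B=1, C=k**3 + 9*k**2/4 + 11*k/12 - 11/12.
f must satisfy (-3)·f(k+1) − (1)·f(k) = k**3 + 9*k**2/4 + 11*k/12 - 11/12.
d = 3 from the (0,0,3) case.
A polynomial solution: f(k) = -(3*k**3 - 4*k - 2)/12.
Then R = B(k−1)f/C = -(3*k**3 - 4*k - 2)/(12*k**3 + 27*k**2 + 11*k - 11), so s_k = R(k)·t_k = (-3)**k*(-3*k**3 + 4*k + 2).
Δs = (-3)**k*(12*k**3 + 27*k**2 + 11*k - 11), as required.
Evaluate: s_(n+1) = (-3)**(n + 1)*(-3*n**3 - 9*n**2 - 5*n + 3); subtract s_(1) = -9 ⇒ S(n) = 9*(-3)**n*n**3 + 27*(-3)**n*n**2 + 15*(-3)**n*n - 9*(-3)**n + 9.

S(n) = 9*(-3)**n*n**3 + 27*(-3)**n*n**2 + 15*(-3)**n*n - 9*(-3)**n + 9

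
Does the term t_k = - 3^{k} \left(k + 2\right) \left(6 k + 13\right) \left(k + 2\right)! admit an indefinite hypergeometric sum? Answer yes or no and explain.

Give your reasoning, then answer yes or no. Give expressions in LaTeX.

Yes. s_k = - 3^{k} \left(2 k + 1\right) \left(k + 2\right)!.

Ratio r(k) = (k + 3)**2*(18*k + 57)/((k + 2)*(6*k + 13)).
Factor: A=3*k + 9; B=1; C=k**2 + 25*k/6 + 13/3.
Solve (3*k + 9)·f(k+1) − (1)·f(k) = k**2 + 25*k/6 + 13/3.
Bound: deg f ≤ 1.
Match coefficients ⇒ f(k) = (2*k + 1)/6.
R(k) = B(k−1)·f(k)/C(k) = (2*k + 1)/((k + 2)*(6*k + 13)); s_k = R·t_k = -3**k*(2*k + 1)*factorial(k + 2).
s_(k+1) − s_k = -3**k*(k + 2)*(6*k + 13)*factorial(k + 2) = t_k.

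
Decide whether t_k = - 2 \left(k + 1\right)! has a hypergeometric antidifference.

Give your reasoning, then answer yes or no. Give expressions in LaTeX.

r(k) = k + 2 after simplifying.
Normal form (A,B,C) = (k + 2, 1, 1).
Solve (k + 2)·f(k+1) − (1)·f(k) = 1.
From deg A=1, deg B=0, deg C=0: d=-1.
Bound -1 < 0, so the key equation has no polynomial solution.

No — t_k has no hypergeometric antidifference.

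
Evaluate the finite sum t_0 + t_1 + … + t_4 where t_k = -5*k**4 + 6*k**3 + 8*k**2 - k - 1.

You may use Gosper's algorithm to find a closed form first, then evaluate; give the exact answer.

Σ = -945

t_(k+1)/t_k = (5*k**4 + 14*k**3 + 4*k**2 - 13*k - 7)/(5*k**4 - 6*k**3 - 8*k**2 + k + 1).
Take A(k)=1, B(k)=1, C(k)=k**4 - 6*k**3/5 - 8*k**2/5 + k/5 + 1/5.
Need (1)·f(k+1) − (1)·f(k) = k**4 - 6*k**3/5 - 8*k**2/5 + k/5 + 1/5.
Bound: deg f ≤ 5.
Solving with deg f ≤ 5: f(k) = k*(k**4 - 4*k**3 + 2*k**2 + 3*k - 1)/5.
Get s_k = R·t_k = k*(-k**4 + 4*k**3 - 2*k**2 - 3*k + 1) with R(k) = B(k−1)f(k)/C(k) = k*(k**4 - 4*k**3 + 2*k**2 + 3*k - 1)/(5*k**4 - 6*k**3 - 8*k**2 + k + 1).
Δs = -5*k**4 + 6*k**3 + 8*k**2 - k - 1, as required.
Evaluate s at k=5 and k=0: -945 and 0; difference -945.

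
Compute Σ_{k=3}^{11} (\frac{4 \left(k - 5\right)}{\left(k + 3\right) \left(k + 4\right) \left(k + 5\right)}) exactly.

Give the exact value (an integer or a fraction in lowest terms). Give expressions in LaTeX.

Σ = 1/140

Compute t_(k+1)/t_k: get (k - 4)*(k + 3)/((k - 5)*(k + 6)).
A = k + 3, B = k + 6, C = k - 5.
Key eq: (k + 3)·f(k+1) = (k + 5)·f(k) + (k - 5).
Degrees (1,1,1) ⇒ d ≤ 2.
Solve for f: f(k) = -k*(k + 19)/12 (degree 2 ≤ 2).
Certificate R = B(k−1)f/C = -k*(k + 5)*(k + 19)/(12*(k - 5)) gives s_k = k*(-k - 19)/(3*(k + 3)*(k + 4)).
Verify: 4*(k - 5)/(k**3 + 12*k**2 + 47*k + 60) matches t_k.
Sum = s_(12) − s_(3); s_(12) = -31/60, s_(3) = -11/21 ⇒ 1/140.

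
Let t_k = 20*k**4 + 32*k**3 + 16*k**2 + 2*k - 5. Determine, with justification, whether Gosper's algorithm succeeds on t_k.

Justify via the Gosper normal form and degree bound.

Yes. s_k = k*(4*k**4 - 2*k**3 - 4*k**2 + k - 4).

Ratio r(k) = (20*k**4 + 112*k**3 + 232*k**2 + 210*k + 65)/(20*k**4 + 32*k**3 + 16*k**2 + 2*k - 5).
So A=1 and B=1, with C=k**4 + 8*k**3/5 + 4*k**2/5 + k/10 - 1/4.
f must satisfy (1)·f(k+1) − (1)·f(k) = k**4 + 8*k**3/5 + 4*k**2/5 + k/10 - 1/4.
deg f ≤ 5 (via 0,0,4).
Solving with deg f ≤ 5: f(k) = k*(4*k**4 - 2*k**3 - 4*k**2 + k - 4)/20.
Certificate R = B(k−1)f/C = k*(4*k**4 - 2*k**3 - 4*k**2 + k - 4)/(20*k**4 + 32*k**3 + 16*k**2 + 2*k - 5) gives s_k = k*(4*k**4 - 2*k**3 - 4*k**2 + k - 4).
s_(k+1) − s_k = 20*k**4 + 32*k**3 + 16*k**2 + 2*k - 5 = t_k.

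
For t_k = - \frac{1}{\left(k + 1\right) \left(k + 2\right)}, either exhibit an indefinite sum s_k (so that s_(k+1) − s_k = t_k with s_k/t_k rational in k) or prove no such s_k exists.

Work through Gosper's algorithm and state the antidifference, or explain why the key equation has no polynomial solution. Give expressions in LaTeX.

s_k = - \frac{k}{k + 1}

Ratio r(k) = (k + 1)/(k + 3).
Normal form (A,B,C) = (k + 1, k + 3, 1).
f must satisfy (k + 1)·f(k+1) − (k + 2)·f(k) = 1.
d = 1 from the (1,1,0) case.
Solve for f: f(k) = k (degree 1 ≤ 1).
Get s_k = R·t_k = -k/(k + 1) with R(k) = B(k−1)f(k)/C(k) = k*(k + 2).
Δs = -1/(k**2 + 3*k + 2), as required.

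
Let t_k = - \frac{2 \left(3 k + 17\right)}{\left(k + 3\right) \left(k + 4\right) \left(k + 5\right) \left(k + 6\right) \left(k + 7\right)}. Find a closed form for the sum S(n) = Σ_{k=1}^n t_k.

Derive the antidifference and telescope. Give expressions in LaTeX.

Step 1: r(k) = (k + 3)*(3*k + 20)/((k + 8)*(3*k + 17)).
So A=k + 3 and B=k + 8, with C=k + 17/3.
Set up (k + 3)·f(k+1) − (k + 7)·f(k) − (k + 17/3) = 0.
From deg A=1, deg B=1, deg C=1: d=4.
Coefficient equations give f(k) = k*(k + 5)*(k**2 + 13*k + 54)/216.
Certificate R = B(k−1)f/C = k*(k + 5)*(k + 7)*(k**2 + 13*k + 54)/(72*(3*k + 17)) gives s_k = k*(-k**2 - 13*k - 54)/(36*(k**3 + 13*k**2 + 54*k + 72)).
s_(k+1) − s_k = 2*(-3*k - 17)/(k**5 + 25*k**4 + 245*k**3 + 1175*k**2 + 2754*k + 2520) = t_k.
s_(n+1) = (-n**3 - 16*n**2 - 83*n - 68)/(36*(n**3 + 16*n**2 + 83*n + 140)) and s_(1) = -17/1260, so S(n) = n*(-n**2 - 16*n - 83)/(70*(n**3 + 16*n**2 + 83*n + 140)).

S(n) = \frac{n \left(- n^{2} - 16 n - 83\right)}{70 \left(n^{3} + 16 n^{2} + 83 n + 140\right)}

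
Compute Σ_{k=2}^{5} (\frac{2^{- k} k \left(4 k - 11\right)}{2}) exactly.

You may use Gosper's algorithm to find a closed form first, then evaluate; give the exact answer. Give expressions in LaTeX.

The ratio is (k + 1)*(4*k - 7)/(2*k*(4*k - 11)).
Normal form (A,B,C) = (1/2, 1, k**2 - 11*k/4).
Set up (1/2)·f(k+1) − (1)·f(k) − (k**2 - 11*k/4) = 0.
From deg A=0, deg B=0, deg C=2: d=2.
Solving with deg f ≤ 2: f(k) = -(4*k**2 - 3*k + 1)/2.
Then R = B(k−1)f/C = -2*(4*k**2 - 3*k + 1)/(k*(4*k - 11)), so s_k = R(k)·t_k = (-4*k**2 + 3*k - 1)/2**k.
Δs = k*(4*k - 11)/(2*2**k), as required.
Σ_(k=2)^(5) t_k = s_(6) − s_(2) = -127/64 − (-11/4) = 49/64.

Σ = 49/64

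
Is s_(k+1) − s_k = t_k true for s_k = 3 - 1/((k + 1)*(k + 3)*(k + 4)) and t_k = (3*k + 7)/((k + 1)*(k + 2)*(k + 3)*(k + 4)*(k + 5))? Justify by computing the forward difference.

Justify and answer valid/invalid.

s_(k+1) = 3 - 1/((k + 2)*(k + 4)*(k + 5))
s_(k+1) − s_k = (3*k + 7)/(k**5 + 15*k**4 + 85*k**3 + 225*k**2 + 274*k + 120)
(s_(k+1) − s_k) − t_k = 0

valid (s_(k+1) − s_k reduces to t_k)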